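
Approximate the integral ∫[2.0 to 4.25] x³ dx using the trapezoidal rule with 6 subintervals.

f(x) = x³
a = 2.0, b = 4.25, n = 6
h = (b - a)/n = 0.375000

Trapezoidal rule: (h/2)[f(x₀) + 2f(x₁) + 2f(x₂) + ... + f(xₙ)]

x_0 = 2.0000, f(x_0) = 8.000000, coefficient = 1
x_1 = 2.3750, f(x_1) = 13.396484, coefficient = 2
x_2 = 2.7500, f(x_2) = 20.796875, coefficient = 2
x_3 = 3.1250, f(x_3) = 30.517578, coefficient = 2
x_4 = 3.5000, f(x_4) = 42.875000, coefficient = 2
x_5 = 3.8750, f(x_5) = 58.185547, coefficient = 2
x_6 = 4.2500, f(x_6) = 76.765625, coefficient = 1

I ≈ (0.375000/2) × 416.308594 = 78.057861
Exact value: 77.563477
Error: 0.494385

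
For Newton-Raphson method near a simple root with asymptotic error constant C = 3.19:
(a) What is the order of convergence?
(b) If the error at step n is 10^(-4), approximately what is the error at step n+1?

(a) Newton-Raphson has quadratic (order 2) convergence near simple roots.
    This means |e_{n+1}| ≈ C|e_n|².

(b) With |e_n| = 10^(-4) and C = 3.19:
    |e_{n+1}| ≈ 3.19 × (10^(-4))² = 3.19 × 10^(-8)

(a) 2 (quadratic); (b) |e_{n+1}| ≈ 3.190e-08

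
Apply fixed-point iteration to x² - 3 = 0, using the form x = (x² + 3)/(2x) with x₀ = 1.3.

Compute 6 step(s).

Equation: x² - 3 = 0
Fixed-point form: x = (x² + 3)/(2x)
x₀ = 1.3

x_1 = g(1.300000) = 1.803846
x_2 = g(1.803846) = 1.733480
x_3 = g(1.733480) = 1.732051
x_4 = g(1.732051) = 1.732051
x_5 = g(1.732051) = 1.732051
x_6 = g(1.732051) = 1.732051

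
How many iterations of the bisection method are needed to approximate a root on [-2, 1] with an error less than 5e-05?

We need (b-a)/2^n ≤ 5e-05
(1 - (-2))/2^n ≤ 5e-05
3/2^n ≤ 5e-05
2^n ≥ 60000
n ≥ log₂(60000) = 15.87
n ≥ 16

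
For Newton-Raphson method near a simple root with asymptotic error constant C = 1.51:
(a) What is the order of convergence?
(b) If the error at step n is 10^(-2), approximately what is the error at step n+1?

(a) Newton-Raphson has quadratic (order 2) convergence near simple roots.
    This means |e_{n+1}| ≈ C|e_n|².

(b) With |e_n| = 10^(-2) and C = 1.51:
    |e_{n+1}| ≈ 1.51 × (10^(-2))² = 1.51 × 10^(-4)

(a) 2 (quadratic); (b) |e_{n+1}| ≈ 1.510e-04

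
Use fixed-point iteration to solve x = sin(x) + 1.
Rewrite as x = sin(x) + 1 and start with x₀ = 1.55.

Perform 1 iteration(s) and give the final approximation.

Equation: x = sin(x) + 1
Fixed-point form: x = sin(x) + 1
x₀ = 1.55

x_1 = g(1.550000) = 1.999784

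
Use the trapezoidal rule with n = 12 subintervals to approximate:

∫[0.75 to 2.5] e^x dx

f(x) = e^x
a = 0.75, b = 2.5, n = 12
h = (b - a)/n = 0.145833

Trapezoidal rule: (h/2)[f(x₀) + 2f(x₁) + 2f(x₂) + ... + f(xₙ)]

x_0 = 0.7500, f(x_0) = 2.117000, coefficient = 1
x_1 = 0.8958, f(x_1) = 2.449376, coefficient = 2
x_2 = 1.0417, f(x_2) = 2.833936, coefficient = 2
x_3 = 1.1875, f(x_3) = 3.278874, coefficient = 2
x_4 = 1.3333, f(x_4) = 3.793668, coefficient = 2
x_5 = 1.4792, f(x_5) = 4.389286, coefficient = 2
x_6 = 1.6250, f(x_6) = 5.078419, coefficient = 2
x_7 = 1.7708, f(x_7) = 5.875748, coefficient = 2
x_8 = 1.9167, f(x_8) = 6.798260, coefficient = 2
x_9 = 2.0625, f(x_9) = 7.865609, coefficient = 2
x_10 = 2.2083, f(x_10) = 9.100536, coefficient = 2
x_11 = 2.3542, f(x_11) = 10.529351, coefficient = 2
x_12 = 2.5000, f(x_12) = 12.182494, coefficient = 1

I ≈ (0.145833/2) × 138.285621 = 10.083326
Exact value: 10.065494
Error: 0.017833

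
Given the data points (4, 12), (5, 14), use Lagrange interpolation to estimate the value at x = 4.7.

Lagrange interpolation formula:
P(x) = Σ yᵢ × Lᵢ(x)
where Lᵢ(x) = Π_{j≠i} (x - xⱼ)/(xᵢ - xⱼ)

L_0(4.7) = (4.7 - 5)/(4 - 5) = 0.300000
L_1(4.7) = (4.7 - 4)/(5 - 4) = 0.700000

P(4.7) = 12×L_0(4.7) + 14×L_1(4.7)
P(4.7) = 13.400000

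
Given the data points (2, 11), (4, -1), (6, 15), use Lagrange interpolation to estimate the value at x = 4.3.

Lagrange interpolation formula:
P(x) = Σ yᵢ × Lᵢ(x)
where Lᵢ(x) = Π_{j≠i} (x - xⱼ)/(xᵢ - xⱼ)

L_0(4.3) = (4.3 - 4)/(2 - 4) × (4.3 - 6)/(2 - 6) = -0.063750
L_1(4.3) = (4.3 - 2)/(4 - 2) × (4.3 - 6)/(4 - 6) = 0.977500
L_2(4.3) = (4.3 - 2)/(6 - 2) × (4.3 - 4)/(6 - 4) = 0.086250

P(4.3) = 11×L_0(4.3) + (-1)×L_1(4.3) + 15×L_2(4.3)
P(4.3) = -0.385000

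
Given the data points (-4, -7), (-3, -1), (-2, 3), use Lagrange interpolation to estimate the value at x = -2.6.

Lagrange interpolation formula:
P(x) = Σ yᵢ × Lᵢ(x)
where Lᵢ(x) = Π_{j≠i} (x - xⱼ)/(xᵢ - xⱼ)

L_0(-2.6) = (-2.6 - (-3))/(-4 - (-3)) × (-2.6 - (-2))/(-4 - (-2)) = -0.120000
L_1(-2.6) = (-2.6 - (-4))/(-3 - (-4)) × (-2.6 - (-2))/(-3 - (-2)) = 0.840000
L_2(-2.6) = (-2.6 - (-4))/(-2 - (-4)) × (-2.6 - (-3))/(-2 - (-3)) = 0.280000

P(-2.6) = (-7)×L_0(-2.6) + (-1)×L_1(-2.6) + 3×L_2(-2.6)
P(-2.6) = 0.840000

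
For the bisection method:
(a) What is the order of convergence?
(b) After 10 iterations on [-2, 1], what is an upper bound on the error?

(a) Bisection has linear (order 1) convergence; the error is halved each step.

(b) Error bound = (b-a)/2^n = (1 - (-2))/2^{10}
    = 3/2^{10}

(a) 1 (linear); (b) error ≤ 2.93e-03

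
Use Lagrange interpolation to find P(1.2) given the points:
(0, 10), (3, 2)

Lagrange interpolation formula:
P(x) = Σ yᵢ × Lᵢ(x)
where Lᵢ(x) = Π_{j≠i} (x - xⱼ)/(xᵢ - xⱼ)

L_0(1.2) = (1.2 - 3)/(0 - 3) = 0.600000
L_1(1.2) = (1.2 - 0)/(3 - 0) = 0.400000

P(1.2) = 10×L_0(1.2) + 2×L_1(1.2)
P(1.2) = 6.800000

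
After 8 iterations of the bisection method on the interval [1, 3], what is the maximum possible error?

Bisection error bound: |error| ≤ (b-a)/2^n
|error| ≤ (3 - 1)/2^8 = 2/2^8
|error| ≤ 0.0078125000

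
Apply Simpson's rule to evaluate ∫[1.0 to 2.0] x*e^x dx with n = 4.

f(x) = x*e^x
a = 1.0, b = 2.0, n = 4
h = (b - a)/n = 0.250000

Simpson's rule: (h/3)[f(x₀) + 4f(x₁) + 2f(x₂) + ... + f(xₙ)]

x_0 = 1.0000, f(x_0) = 2.718282, coefficient = 1
x_1 = 1.2500, f(x_1) = 4.362929, coefficient = 4
x_2 = 1.5000, f(x_2) = 6.722534, coefficient = 2
x_3 = 1.7500, f(x_3) = 10.070555, coefficient = 4
x_4 = 2.0000, f(x_4) = 14.778112, coefficient = 1

I ≈ (0.250000/3) × 88.675395 = 7.389616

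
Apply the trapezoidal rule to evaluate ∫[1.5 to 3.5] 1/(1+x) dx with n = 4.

f(x) = 1/(1+x)
a = 1.5, b = 3.5, n = 4
h = (b - a)/n = 0.500000

Trapezoidal rule: (h/2)[f(x₀) + 2f(x₁) + 2f(x₂) + ... + f(xₙ)]

x_0 = 1.5000, f(x_0) = 0.400000, coefficient = 1
x_1 = 2.0000, f(x_1) = 0.333333, coefficient = 2
x_2 = 2.5000, f(x_2) = 0.285714, coefficient = 2
x_3 = 3.0000, f(x_3) = 0.250000, coefficient = 2
x_4 = 3.5000, f(x_4) = 0.222222, coefficient = 1

I ≈ (0.500000/2) × 2.360317 = 0.590079
Exact value: 0.587787
Error: 0.002293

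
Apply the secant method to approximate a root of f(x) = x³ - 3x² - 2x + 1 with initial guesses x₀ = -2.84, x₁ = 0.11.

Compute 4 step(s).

f(x) = x³ - 3x² - 2x + 1
x₀ = -2.84, x₁ = 0.11

Secant formula: x_{n+1} = x_n - f(x_n)(x_n - x_{n-1})/(f(x_n) - f(x_{n-1}))

Iteration 1:
  f(-2.840000) = -40.423104
  f(0.110000) = 0.745031
  x_2 = 0.110000 - 0.745031×(0.110000 - (-2.840000))/(0.745031 - (-40.423104))
       = 0.056613
Iteration 2:
  f(0.110000) = 0.745031
  f(0.056613) = 0.877340
  x_3 = 0.056613 - 0.877340×(0.056613 - 0.110000)/(0.877340 - 0.745031)
       = 0.410621
Iteration 3:
  f(0.056613) = 0.877340
  f(0.410621) = -0.257836
  x_4 = 0.410621 - (-0.257836)×(0.410621 - 0.056613)/(-0.257836 - 0.877340)
       = 0.330214
Iteration 4:
  f(0.410621) = -0.257836
  f(0.330214) = 0.048455
  x_5 = 0.330214 - 0.048455×(0.330214 - 0.410621)/(0.048455 - (-0.257836))
       = 0.342934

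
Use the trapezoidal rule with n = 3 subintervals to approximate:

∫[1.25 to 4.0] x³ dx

f(x) = x³
a = 1.25, b = 4.0, n = 3
h = (b - a)/n = 0.916667

Trapezoidal rule: (h/2)[f(x₀) + 2f(x₁) + 2f(x₂) + ... + f(xₙ)]

x_0 = 1.2500, f(x_0) = 1.953125, coefficient = 1
x_1 = 2.1667, f(x_1) = 10.171296, coefficient = 2
x_2 = 3.0833, f(x_2) = 29.313079, coefficient = 2
x_3 = 4.0000, f(x_3) = 64.000000, coefficient = 1

I ≈ (0.916667/2) × 144.921875 = 66.422526
Exact value: 63.389648
Error: 3.032878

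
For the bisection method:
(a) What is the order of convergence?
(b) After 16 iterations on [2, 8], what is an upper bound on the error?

(a) Bisection has linear (order 1) convergence; the error is halved each step.

(b) Error bound = (b-a)/2^n = (8 - 2)/2^{16}
    = 6/2^{16}

(a) 1 (linear); (b) error ≤ 9.16e-05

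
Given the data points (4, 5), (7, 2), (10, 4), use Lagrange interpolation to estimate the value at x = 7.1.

Lagrange interpolation formula:
P(x) = Σ yᵢ × Lᵢ(x)
where Lᵢ(x) = Π_{j≠i} (x - xⱼ)/(xᵢ - xⱼ)

L_0(7.1) = (7.1 - 7)/(4 - 7) × (7.1 - 10)/(4 - 10) = -0.016111
L_1(7.1) = (7.1 - 4)/(7 - 4) × (7.1 - 10)/(7 - 10) = 0.998889
L_2(7.1) = (7.1 - 4)/(10 - 4) × (7.1 - 7)/(10 - 7) = 0.017222

P(7.1) = 5×L_0(7.1) + 2×L_1(7.1) + 4×L_2(7.1)
P(7.1) = 1.986111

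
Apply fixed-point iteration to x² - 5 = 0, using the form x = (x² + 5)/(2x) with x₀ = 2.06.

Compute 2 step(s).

Equation: x² - 5 = 0
Fixed-point form: x = (x² + 5)/(2x)
x₀ = 2.06

x_1 = g(2.060000) = 2.243592
x_2 = g(2.243592) = 2.236081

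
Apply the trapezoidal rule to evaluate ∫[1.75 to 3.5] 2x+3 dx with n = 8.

f(x) = 2x+3
a = 1.75, b = 3.5, n = 8
h = (b - a)/n = 0.218750

Trapezoidal rule: (h/2)[f(x₀) + 2f(x₁) + 2f(x₂) + ... + f(xₙ)]

x_0 = 1.7500, f(x_0) = 6.500000, coefficient = 1
x_1 = 1.9688, f(x_1) = 6.937500, coefficient = 2
x_2 = 2.1875, f(x_2) = 7.375000, coefficient = 2
x_3 = 2.4062, f(x_3) = 7.812500, coefficient = 2
x_4 = 2.6250, f(x_4) = 8.250000, coefficient = 2
x_5 = 2.8438, f(x_5) = 8.687500, coefficient = 2
x_6 = 3.0625, f(x_6) = 9.125000, coefficient = 2
x_7 = 3.2812, f(x_7) = 9.562500, coefficient = 2
x_8 = 3.5000, f(x_8) = 10.000000, coefficient = 1

I ≈ (0.218750/2) × 132.000000 = 14.437500
Exact value: 14.437500
Error: 0.000000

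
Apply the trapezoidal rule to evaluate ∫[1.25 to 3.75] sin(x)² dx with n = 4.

f(x) = sin(x)²
a = 1.25, b = 3.75, n = 4
h = (b - a)/n = 0.625000

Trapezoidal rule: (h/2)[f(x₀) + 2f(x₁) + 2f(x₂) + ... + f(xₙ)]

x_0 = 1.2500, f(x_0) = 0.900572, coefficient = 1
x_1 = 1.8750, f(x_1) = 0.910280, coefficient = 2
x_2 = 2.5000, f(x_2) = 0.358169, coefficient = 2
x_3 = 3.1250, f(x_3) = 0.000275, coefficient = 2
x_4 = 3.7500, f(x_4) = 0.326682, coefficient = 1

I ≈ (0.625000/2) × 3.764702 = 1.176469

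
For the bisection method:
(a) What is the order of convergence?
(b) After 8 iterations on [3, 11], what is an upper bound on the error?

(a) Bisection has linear (order 1) convergence; the error is halved each step.

(b) Error bound = (b-a)/2^n = (11 - 3)/2^{8}
    = 8/2^{8}

(a) 1 (linear); (b) error ≤ 3.12e-02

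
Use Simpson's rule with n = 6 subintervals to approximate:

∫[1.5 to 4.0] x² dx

f(x) = x²
a = 1.5, b = 4.0, n = 6
h = (b - a)/n = 0.416667

Simpson's rule: (h/3)[f(x₀) + 4f(x₁) + 2f(x₂) + ... + f(xₙ)]

x_0 = 1.5000, f(x_0) = 2.250000, coefficient = 1
x_1 = 1.9167, f(x_1) = 3.673611, coefficient = 4
x_2 = 2.3333, f(x_2) = 5.444444, coefficient = 2
x_3 = 2.7500, f(x_3) = 7.562500, coefficient = 4
x_4 = 3.1667, f(x_4) = 10.027778, coefficient = 2
x_5 = 3.5833, f(x_5) = 12.840278, coefficient = 4
x_6 = 4.0000, f(x_6) = 16.000000, coefficient = 1

I ≈ (0.416667/3) × 145.500000 = 20.208333
Exact value: 20.208333
Error: 0.000000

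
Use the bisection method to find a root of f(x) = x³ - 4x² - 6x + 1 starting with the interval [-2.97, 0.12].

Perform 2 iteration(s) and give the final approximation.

f(x) = x³ - 4x² - 6x + 1
Initial interval: [-2.97, 0.12]

Iteration 1:
  c_1 = (-2.970000 + 0.120000)/2 = -1.425000
  f(c_1) = f(-1.425000) = -1.466141
  f(a) × f(c) ≥ 0, new interval: [-1.425000, 0.120000]
Iteration 2:
  c_2 = (-1.425000 + 0.120000)/2 = -0.652500
  f(c_2) = f(-0.652500) = 2.934169
  f(a) × f(c) < 0, new interval: [-1.425000, -0.652500]

After 2 iteration(s), the approximation is c_2 = -0.652500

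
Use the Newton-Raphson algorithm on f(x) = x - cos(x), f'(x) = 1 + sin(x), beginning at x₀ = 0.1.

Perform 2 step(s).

f(x) = x - cos(x)
f'(x) = 1 + sin(x)
x₀ = 0.1

Newton-Raphson formula: x_{n+1} = x_n - f(x_n)/f'(x_n)

Iteration 1:
  f(0.100000) = -0.895004
  f'(0.100000) = 1.099833
  x_1 = 0.100000 - (-0.895004)/1.099833 = 0.913763
Iteration 2:
  f(0.913763) = 0.302993
  f'(0.913763) = 1.791808
  x_2 = 0.913763 - 0.302993/1.791808 = 0.744664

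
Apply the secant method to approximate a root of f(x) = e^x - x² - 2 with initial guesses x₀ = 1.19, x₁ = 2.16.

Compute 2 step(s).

f(x) = e^x - x² - 2
x₀ = 1.19, x₁ = 2.16

Secant formula: x_{n+1} = x_n - f(x_n)(x_n - x_{n-1})/(f(x_n) - f(x_{n-1}))

Iteration 1:
  f(1.190000) = -0.129019
  f(2.160000) = 2.005538
  x_2 = 2.160000 - 2.005538×(2.160000 - 1.190000)/(2.005538 - (-0.129019))
       = 1.248630
Iteration 2:
  f(2.160000) = 2.005538
  f(1.248630) = -0.073513
  x_3 = 1.248630 - (-0.073513)×(1.248630 - 2.160000)/(-0.073513 - 2.005538)
       = 1.280855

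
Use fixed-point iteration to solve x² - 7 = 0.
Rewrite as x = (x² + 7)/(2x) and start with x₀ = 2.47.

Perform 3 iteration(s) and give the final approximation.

Equation: x² - 7 = 0
Fixed-point form: x = (x² + 7)/(2x)
x₀ = 2.47

x_1 = g(2.470000) = 2.652004
x_2 = g(2.652004) = 2.645759
x_3 = g(2.645759) = 2.645751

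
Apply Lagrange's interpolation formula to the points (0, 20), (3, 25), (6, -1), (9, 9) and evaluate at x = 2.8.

Lagrange interpolation formula:
P(x) = Σ yᵢ × Lᵢ(x)
where Lᵢ(x) = Π_{j≠i} (x - xⱼ)/(xᵢ - xⱼ)

L_0(2.8) = (2.8 - 3)/(0 - 3) × (2.8 - 6)/(0 - 6) × (2.8 - 9)/(0 - 9) = 0.024494
L_1(2.8) = (2.8 - 0)/(3 - 0) × (2.8 - 6)/(3 - 6) × (2.8 - 9)/(3 - 9) = 1.028741
L_2(2.8) = (2.8 - 0)/(6 - 0) × (2.8 - 3)/(6 - 3) × (2.8 - 9)/(6 - 9) = -0.064296
L_3(2.8) = (2.8 - 0)/(9 - 0) × (2.8 - 3)/(9 - 3) × (2.8 - 6)/(9 - 6) = 0.011062

P(2.8) = 20×L_0(2.8) + 25×L_1(2.8) + (-1)×L_2(2.8) + 9×L_3(2.8)
P(2.8) = 26.372247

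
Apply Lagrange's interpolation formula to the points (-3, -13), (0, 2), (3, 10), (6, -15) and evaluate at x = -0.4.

Lagrange interpolation formula:
P(x) = Σ yᵢ × Lᵢ(x)
where Lᵢ(x) = Π_{j≠i} (x - xⱼ)/(xᵢ - xⱼ)

L_0(-0.4) = (-0.4 - 0)/(-3 - 0) × (-0.4 - 3)/(-3 - 3) × (-0.4 - 6)/(-3 - 6) = 0.053728
L_1(-0.4) = (-0.4 - (-3))/(0 - (-3)) × (-0.4 - 3)/(0 - 3) × (-0.4 - 6)/(0 - 6) = 1.047704
L_2(-0.4) = (-0.4 - (-3))/(3 - (-3)) × (-0.4 - 0)/(3 - 0) × (-0.4 - 6)/(3 - 6) = -0.123259
L_3(-0.4) = (-0.4 - (-3))/(6 - (-3)) × (-0.4 - 0)/(6 - 0) × (-0.4 - 3)/(6 - 3) = 0.021827

P(-0.4) = (-13)×L_0(-0.4) + 2×L_1(-0.4) + 10×L_2(-0.4) + (-15)×L_3(-0.4)
P(-0.4) = -0.163062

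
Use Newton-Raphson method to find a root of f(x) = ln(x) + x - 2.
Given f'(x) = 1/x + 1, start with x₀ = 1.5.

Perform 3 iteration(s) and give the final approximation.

f(x) = ln(x) + x - 2
f'(x) = 1/x + 1
x₀ = 1.5

Newton-Raphson formula: x_{n+1} = x_n - f(x_n)/f'(x_n)

Iteration 1:
  f(1.500000) = -0.094535
  f'(1.500000) = 1.666667
  x_1 = 1.500000 - (-0.094535)/1.666667 = 1.556721
Iteration 2:
  f(1.556721) = -0.000697
  f'(1.556721) = 1.642376
  x_2 = 1.556721 - (-0.000697)/1.642376 = 1.557146
Iteration 3:
  f(1.557146) = 0.000000
  f'(1.557146) = 1.642201
  x_3 = 1.557146 - 0.000000/1.642201 = 1.557146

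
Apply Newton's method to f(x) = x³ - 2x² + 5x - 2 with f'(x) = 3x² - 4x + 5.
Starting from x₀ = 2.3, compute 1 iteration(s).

f(x) = x³ - 2x² + 5x - 2
f'(x) = 3x² - 4x + 5
x₀ = 2.3

Newton-Raphson formula: x_{n+1} = x_n - f(x_n)/f'(x_n)

Iteration 1:
  f(2.300000) = 11.087000
  f'(2.300000) = 11.670000
  x_1 = 2.300000 - 11.087000/11.670000 = 1.349957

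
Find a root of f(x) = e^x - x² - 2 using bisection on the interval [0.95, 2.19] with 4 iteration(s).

f(x) = e^x - x² - 2
Initial interval: [0.95, 2.19]

Iteration 1:
  c_1 = (0.950000 + 2.190000)/2 = 1.570000
  f(c_1) = f(1.570000) = 0.341748
  f(a) × f(c) < 0, new interval: [0.950000, 1.570000]
Iteration 2:
  c_2 = (0.950000 + 1.570000)/2 = 1.260000
  f(c_2) = f(1.260000) = -0.062179
  f(a) × f(c) ≥ 0, new interval: [1.260000, 1.570000]
Iteration 3:
  c_3 = (1.260000 + 1.570000)/2 = 1.415000
  f(c_3) = f(1.415000) = 0.114261
  f(a) × f(c) < 0, new interval: [1.260000, 1.415000]
Iteration 4:
  c_4 = (1.260000 + 1.415000)/2 = 1.337500
  f(c_4) = f(1.337500) = 0.020602
  f(a) × f(c) < 0, new interval: [1.260000, 1.337500]

After 4 iteration(s), the approximation is c_4 = 1.337500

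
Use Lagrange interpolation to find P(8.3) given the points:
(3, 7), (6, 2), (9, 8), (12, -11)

Lagrange interpolation formula:
P(x) = Σ yᵢ × Lᵢ(x)
where Lᵢ(x) = Π_{j≠i} (x - xⱼ)/(xᵢ - xⱼ)

L_0(8.3) = (8.3 - 6)/(3 - 6) × (8.3 - 9)/(3 - 9) × (8.3 - 12)/(3 - 12) = -0.036772
L_1(8.3) = (8.3 - 3)/(6 - 3) × (8.3 - 9)/(6 - 9) × (8.3 - 12)/(6 - 12) = 0.254204
L_2(8.3) = (8.3 - 3)/(9 - 3) × (8.3 - 6)/(9 - 6) × (8.3 - 12)/(9 - 12) = 0.835241
L_3(8.3) = (8.3 - 3)/(12 - 3) × (8.3 - 6)/(12 - 6) × (8.3 - 9)/(12 - 9) = -0.052673

P(8.3) = 7×L_0(8.3) + 2×L_1(8.3) + 8×L_2(8.3) + (-11)×L_3(8.3)
P(8.3) = 7.512333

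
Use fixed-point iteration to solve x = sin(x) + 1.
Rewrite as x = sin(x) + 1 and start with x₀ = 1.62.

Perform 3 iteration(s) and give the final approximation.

Equation: x = sin(x) + 1
Fixed-point form: x = sin(x) + 1
x₀ = 1.62

x_1 = g(1.620000) = 1.998790
x_2 = g(1.998790) = 1.909800
x_3 = g(1.909800) = 1.943086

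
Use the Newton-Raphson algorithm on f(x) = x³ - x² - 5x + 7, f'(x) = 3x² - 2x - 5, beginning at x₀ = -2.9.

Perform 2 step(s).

f(x) = x³ - x² - 5x + 7
f'(x) = 3x² - 2x - 5
x₀ = -2.9

Newton-Raphson formula: x_{n+1} = x_n - f(x_n)/f'(x_n)

Iteration 1:
  f(-2.900000) = -11.299000
  f'(-2.900000) = 26.030000
  x_1 = -2.900000 - (-11.299000)/26.030000 = -2.465924
Iteration 2:
  f(-2.465924) = -1.745904
  f'(-2.465924) = 18.174190
  x_2 = -2.465924 - (-1.745904)/18.174190 = -2.369859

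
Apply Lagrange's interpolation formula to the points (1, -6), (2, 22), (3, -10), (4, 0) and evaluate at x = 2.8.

Lagrange interpolation formula:
P(x) = Σ yᵢ × Lᵢ(x)
where Lᵢ(x) = Π_{j≠i} (x - xⱼ)/(xᵢ - xⱼ)

L_0(2.8) = (2.8 - 2)/(1 - 2) × (2.8 - 3)/(1 - 3) × (2.8 - 4)/(1 - 4) = -0.032000
L_1(2.8) = (2.8 - 1)/(2 - 1) × (2.8 - 3)/(2 - 3) × (2.8 - 4)/(2 - 4) = 0.216000
L_2(2.8) = (2.8 - 1)/(3 - 1) × (2.8 - 2)/(3 - 2) × (2.8 - 4)/(3 - 4) = 0.864000
L_3(2.8) = (2.8 - 1)/(4 - 1) × (2.8 - 2)/(4 - 2) × (2.8 - 3)/(4 - 3) = -0.048000

P(2.8) = (-6)×L_0(2.8) + 22×L_1(2.8) + (-10)×L_2(2.8) + 0×L_3(2.8)
P(2.8) = -3.696000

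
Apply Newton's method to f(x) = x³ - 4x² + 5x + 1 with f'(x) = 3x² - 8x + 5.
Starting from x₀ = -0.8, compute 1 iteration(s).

f(x) = x³ - 4x² + 5x + 1
f'(x) = 3x² - 8x + 5
x₀ = -0.8

Newton-Raphson formula: x_{n+1} = x_n - f(x_n)/f'(x_n)

Iteration 1:
  f(-0.800000) = -6.072000
  f'(-0.800000) = 13.320000
  x_1 = -0.800000 - (-6.072000)/13.320000 = -0.344144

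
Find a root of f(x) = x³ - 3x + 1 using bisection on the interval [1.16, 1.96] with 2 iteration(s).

f(x) = x³ - 3x + 1
Initial interval: [1.16, 1.96]

Iteration 1:
  c_1 = (1.160000 + 1.960000)/2 = 1.560000
  f(c_1) = f(1.560000) = 0.116416
  f(a) × f(c) < 0, new interval: [1.160000, 1.560000]
Iteration 2:
  c_2 = (1.160000 + 1.560000)/2 = 1.360000
  f(c_2) = f(1.360000) = -0.564544
  f(a) × f(c) ≥ 0, new interval: [1.360000, 1.560000]

After 2 iteration(s), the approximation is c_2 = 1.360000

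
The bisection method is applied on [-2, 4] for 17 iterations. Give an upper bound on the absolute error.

Bisection error bound: |error| ≤ (b-a)/2^n
|error| ≤ (4 - (-2))/2^17 = 6/2^17
|error| ≤ 0.0000457764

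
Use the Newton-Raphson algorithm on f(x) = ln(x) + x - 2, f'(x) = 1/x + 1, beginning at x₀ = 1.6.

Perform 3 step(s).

f(x) = ln(x) + x - 2
f'(x) = 1/x + 1
x₀ = 1.6

Newton-Raphson formula: x_{n+1} = x_n - f(x_n)/f'(x_n)

Iteration 1:
  f(1.600000) = 0.070004
  f'(1.600000) = 1.625000
  x_1 = 1.600000 - 0.070004/1.625000 = 1.556921
Iteration 2:
  f(1.556921) = -0.000369
  f'(1.556921) = 1.642293
  x_2 = 1.556921 - (-0.000369)/1.642293 = 1.557146
Iteration 3:
  f(1.557146) = 0.000000
  f'(1.557146) = 1.642201
  x_3 = 1.557146 - 0.000000/1.642201 = 1.557146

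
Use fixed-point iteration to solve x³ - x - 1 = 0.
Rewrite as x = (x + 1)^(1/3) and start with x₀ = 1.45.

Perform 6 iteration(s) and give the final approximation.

Equation: x³ - x - 1 = 0
Fixed-point form: x = (x + 1)^(1/3)
x₀ = 1.45

x_1 = g(1.450000) = 1.348100
x_2 = g(1.348100) = 1.329144
x_3 = g(1.329144) = 1.325558
x_4 = g(1.325558) = 1.324878
x_5 = g(1.324878) = 1.324748
x_6 = g(1.324748) = 1.324724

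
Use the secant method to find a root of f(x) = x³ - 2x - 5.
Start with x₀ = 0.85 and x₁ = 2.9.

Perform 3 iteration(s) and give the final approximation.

f(x) = x³ - 2x - 5
x₀ = 0.85, x₁ = 2.9

Secant formula: x_{n+1} = x_n - f(x_n)(x_n - x_{n-1})/(f(x_n) - f(x_{n-1}))

Iteration 1:
  f(0.850000) = -6.085875
  f(2.900000) = 13.589000
  x_2 = 2.900000 - 13.589000×(2.900000 - 0.850000)/(13.589000 - (-6.085875))
       = 1.484110
Iteration 2:
  f(2.900000) = 13.589000
  f(1.484110) = -4.699343
  x_3 = 1.484110 - (-4.699343)×(1.484110 - 2.900000)/(-4.699343 - 13.589000)
       = 1.847935
Iteration 3:
  f(1.484110) = -4.699343
  f(1.847935) = -2.385423
  x_4 = 1.847935 - (-2.385423)×(1.847935 - 1.484110)/(-2.385423 - (-4.699343))
       = 2.223002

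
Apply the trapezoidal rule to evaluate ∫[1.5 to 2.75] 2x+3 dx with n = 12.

f(x) = 2x+3
a = 1.5, b = 2.75, n = 12
h = (b - a)/n = 0.104167

Trapezoidal rule: (h/2)[f(x₀) + 2f(x₁) + 2f(x₂) + ... + f(xₙ)]

x_0 = 1.5000, f(x_0) = 6.000000, coefficient = 1
x_1 = 1.6042, f(x_1) = 6.208333, coefficient = 2
x_2 = 1.7083, f(x_2) = 6.416667, coefficient = 2
x_3 = 1.8125, f(x_3) = 6.625000, coefficient = 2
x_4 = 1.9167, f(x_4) = 6.833333, coefficient = 2
x_5 = 2.0208, f(x_5) = 7.041667, coefficient = 2
x_6 = 2.1250, f(x_6) = 7.250000, coefficient = 2
x_7 = 2.2292, f(x_7) = 7.458333, coefficient = 2
x_8 = 2.3333, f(x_8) = 7.666667, coefficient = 2
x_9 = 2.4375, f(x_9) = 7.875000, coefficient = 2
x_10 = 2.5417, f(x_10) = 8.083333, coefficient = 2
x_11 = 2.6458, f(x_11) = 8.291667, coefficient = 2
x_12 = 2.7500, f(x_12) = 8.500000, coefficient = 1

I ≈ (0.104167/2) × 174.000000 = 9.062500
Exact value: 9.062500
Error: 0.000000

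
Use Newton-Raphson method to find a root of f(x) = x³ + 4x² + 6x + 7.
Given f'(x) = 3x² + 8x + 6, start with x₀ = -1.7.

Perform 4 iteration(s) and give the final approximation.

f(x) = x³ + 4x² + 6x + 7
f'(x) = 3x² + 8x + 6
x₀ = -1.7

Newton-Raphson formula: x_{n+1} = x_n - f(x_n)/f'(x_n)

Iteration 1:
  f(-1.700000) = 3.447000
  f'(-1.700000) = 1.070000
  x_1 = -1.700000 - 3.447000/1.070000 = -4.921495
Iteration 2:
  f(-4.921495) = -44.848617
  f'(-4.921495) = 39.291386
  x_2 = -4.921495 - (-44.848617)/39.291386 = -3.780059
Iteration 3:
  f(-3.780059) = -12.537650
  f'(-3.780059) = 18.626065
  x_3 = -3.780059 - (-12.537650)/18.626065 = -3.106935
Iteration 4:
  f(-3.106935) = -3.020814
  f'(-3.106935) = 10.103656
  x_4 = -3.106935 - (-3.020814)/10.103656 = -2.807953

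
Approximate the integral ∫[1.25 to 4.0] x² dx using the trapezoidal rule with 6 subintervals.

f(x) = x²
a = 1.25, b = 4.0, n = 6
h = (b - a)/n = 0.458333

Trapezoidal rule: (h/2)[f(x₀) + 2f(x₁) + 2f(x₂) + ... + f(xₙ)]

x_0 = 1.2500, f(x_0) = 1.562500, coefficient = 1
x_1 = 1.7083, f(x_1) = 2.918403, coefficient = 2
x_2 = 2.1667, f(x_2) = 4.694444, coefficient = 2
x_3 = 2.6250, f(x_3) = 6.890625, coefficient = 2
x_4 = 3.0833, f(x_4) = 9.506944, coefficient = 2
x_5 = 3.5417, f(x_5) = 12.543403, coefficient = 2
x_6 = 4.0000, f(x_6) = 16.000000, coefficient = 1

I ≈ (0.458333/2) × 90.670139 = 20.778573
Exact value: 20.682292
Error: 0.096282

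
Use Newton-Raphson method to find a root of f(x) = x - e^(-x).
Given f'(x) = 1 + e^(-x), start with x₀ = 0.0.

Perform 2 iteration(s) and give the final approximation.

f(x) = x - e^(-x)
f'(x) = 1 + e^(-x)
x₀ = 0.0

Newton-Raphson formula: x_{n+1} = x_n - f(x_n)/f'(x_n)

Iteration 1:
  f(0.000000) = -1.000000
  f'(0.000000) = 2.000000
  x_1 = 0.000000 - (-1.000000)/2.000000 = 0.500000
Iteration 2:
  f(0.500000) = -0.106531
  f'(0.500000) = 1.606531
  x_2 = 0.500000 - (-0.106531)/1.606531 = 0.566311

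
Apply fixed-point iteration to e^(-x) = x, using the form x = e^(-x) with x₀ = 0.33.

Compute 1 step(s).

Equation: e^(-x) = x
Fixed-point form: x = e^(-x)
x₀ = 0.33

x_1 = g(0.330000) = 0.718924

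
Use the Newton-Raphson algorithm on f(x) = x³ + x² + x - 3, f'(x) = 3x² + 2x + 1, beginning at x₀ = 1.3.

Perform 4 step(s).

f(x) = x³ + x² + x - 3
f'(x) = 3x² + 2x + 1
x₀ = 1.3

Newton-Raphson formula: x_{n+1} = x_n - f(x_n)/f'(x_n)

Iteration 1:
  f(1.300000) = 2.187000
  f'(1.300000) = 8.670000
  x_1 = 1.300000 - 2.187000/8.670000 = 1.047751
Iteration 2:
  f(1.047751) = 0.295735
  f'(1.047751) = 6.388847
  x_2 = 1.047751 - 0.295735/6.388847 = 1.001462
Iteration 3:
  f(1.001462) = 0.008779
  f'(1.001462) = 6.011700
  x_3 = 1.001462 - 0.008779/6.011700 = 1.000001
Iteration 4:
  f(1.000001) = 0.000009
  f'(1.000001) = 6.000011
  x_4 = 1.000001 - 0.000009/6.000011 = 1.000000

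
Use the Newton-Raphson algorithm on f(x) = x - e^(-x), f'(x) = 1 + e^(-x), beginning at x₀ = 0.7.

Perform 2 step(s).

f(x) = x - e^(-x)
f'(x) = 1 + e^(-x)
x₀ = 0.7

Newton-Raphson formula: x_{n+1} = x_n - f(x_n)/f'(x_n)

Iteration 1:
  f(0.700000) = 0.203415
  f'(0.700000) = 1.496585
  x_1 = 0.700000 - 0.203415/1.496585 = 0.564081
Iteration 2:
  f(0.564081) = -0.004802
  f'(0.564081) = 1.568883
  x_2 = 0.564081 - (-0.004802)/1.568883 = 0.567142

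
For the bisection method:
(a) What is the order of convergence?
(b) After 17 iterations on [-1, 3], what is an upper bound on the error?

(a) Bisection has linear (order 1) convergence; the error is halved each step.

(b) Error bound = (b-a)/2^n = (3 - (-1))/2^{17}
    = 4/2^{17}

(a) 1 (linear); (b) error ≤ 3.05e-05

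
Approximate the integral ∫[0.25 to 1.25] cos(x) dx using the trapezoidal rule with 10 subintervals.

f(x) = cos(x)
a = 0.25, b = 1.25, n = 10
h = (b - a)/n = 0.100000

Trapezoidal rule: (h/2)[f(x₀) + 2f(x₁) + 2f(x₂) + ... + f(xₙ)]

x_0 = 0.2500, f(x_0) = 0.968912, coefficient = 1
x_1 = 0.3500, f(x_1) = 0.939373, coefficient = 2
x_2 = 0.4500, f(x_2) = 0.900447, coefficient = 2
x_3 = 0.5500, f(x_3) = 0.852525, coefficient = 2
x_4 = 0.6500, f(x_4) = 0.796084, coefficient = 2
x_5 = 0.7500, f(x_5) = 0.731689, coefficient = 2
x_6 = 0.8500, f(x_6) = 0.659983, coefficient = 2
x_7 = 0.9500, f(x_7) = 0.581683, coefficient = 2
x_8 = 1.0500, f(x_8) = 0.497571, coefficient = 2
x_9 = 1.1500, f(x_9) = 0.408487, coefficient = 2
x_10 = 1.2500, f(x_10) = 0.315322, coefficient = 1

I ≈ (0.100000/2) × 14.019918 = 0.700996
Exact value: 0.701581
Error: 0.000585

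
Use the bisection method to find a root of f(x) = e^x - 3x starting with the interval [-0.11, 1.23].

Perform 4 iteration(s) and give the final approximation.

f(x) = e^x - 3x
Initial interval: [-0.11, 1.23]

Iteration 1:
  c_1 = (-0.110000 + 1.230000)/2 = 0.560000
  f(c_1) = f(0.560000) = 0.070673
  f(a) × f(c) ≥ 0, new interval: [0.560000, 1.230000]
Iteration 2:
  c_2 = (0.560000 + 1.230000)/2 = 0.895000
  f(c_2) = f(0.895000) = -0.237664
  f(a) × f(c) < 0, new interval: [0.560000, 0.895000]
Iteration 3:
  c_3 = (0.560000 + 0.895000)/2 = 0.727500
  f(c_3) = f(0.727500) = -0.112601
  f(a) × f(c) < 0, new interval: [0.560000, 0.727500]
Iteration 4:
  c_4 = (0.560000 + 0.727500)/2 = 0.643750
  f(c_4) = f(0.643750) = -0.027644
  f(a) × f(c) < 0, new interval: [0.560000, 0.643750]

After 4 iteration(s), the approximation is c_4 = 0.643750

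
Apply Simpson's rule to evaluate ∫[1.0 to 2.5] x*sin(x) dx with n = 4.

f(x) = x*sin(x)
a = 1.0, b = 2.5, n = 4
h = (b - a)/n = 0.375000

Simpson's rule: (h/3)[f(x₀) + 4f(x₁) + 2f(x₂) + ... + f(xₙ)]

x_0 = 1.0000, f(x_0) = 0.841471, coefficient = 1
x_1 = 1.3750, f(x_1) = 1.348728, coefficient = 4
x_2 = 1.7500, f(x_2) = 1.721975, coefficient = 2
x_3 = 2.1250, f(x_3) = 1.806930, coefficient = 4
x_4 = 2.5000, f(x_4) = 1.496180, coefficient = 1

I ≈ (0.375000/3) × 18.404232 = 2.300529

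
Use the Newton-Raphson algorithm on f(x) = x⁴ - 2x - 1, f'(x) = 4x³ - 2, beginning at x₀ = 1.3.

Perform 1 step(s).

f(x) = x⁴ - 2x - 1
f'(x) = 4x³ - 2
x₀ = 1.3

Newton-Raphson formula: x_{n+1} = x_n - f(x_n)/f'(x_n)

Iteration 1:
  f(1.300000) = -0.743900
  f'(1.300000) = 6.788000
  x_1 = 1.300000 - (-0.743900)/6.788000 = 1.409590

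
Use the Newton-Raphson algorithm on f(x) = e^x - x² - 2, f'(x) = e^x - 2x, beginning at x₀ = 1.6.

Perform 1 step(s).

f(x) = e^x - x² - 2
f'(x) = e^x - 2x
x₀ = 1.6

Newton-Raphson formula: x_{n+1} = x_n - f(x_n)/f'(x_n)

Iteration 1:
  f(1.600000) = 0.393032
  f'(1.600000) = 1.753032
  x_1 = 1.600000 - 0.393032/1.753032 = 1.375799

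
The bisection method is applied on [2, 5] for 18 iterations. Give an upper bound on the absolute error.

Bisection error bound: |error| ≤ (b-a)/2^n
|error| ≤ (5 - 2)/2^18 = 3/2^18
|error| ≤ 0.0000114441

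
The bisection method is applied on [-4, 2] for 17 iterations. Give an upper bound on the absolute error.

Bisection error bound: |error| ≤ (b-a)/2^n
|error| ≤ (2 - (-4))/2^17 = 6/2^17
|error| ≤ 0.0000457764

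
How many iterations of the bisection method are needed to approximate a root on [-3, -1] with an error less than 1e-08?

We need (b-a)/2^n ≤ 1e-08
(-1 - (-3))/2^n ≤ 1e-08
2/2^n ≤ 1e-08
2^n ≥ 200000000
n ≥ log₂(200000000) = 27.58
n ≥ 28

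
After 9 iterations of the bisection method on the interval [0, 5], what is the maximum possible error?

Bisection error bound: |error| ≤ (b-a)/2^n
|error| ≤ (5 - 0)/2^9 = 5/2^9
|error| ≤ 0.0097656250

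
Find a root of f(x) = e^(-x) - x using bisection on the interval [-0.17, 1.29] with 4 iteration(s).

f(x) = e^(-x) - x
Initial interval: [-0.17, 1.29]

Iteration 1:
  c_1 = (-0.170000 + 1.290000)/2 = 0.560000
  f(c_1) = f(0.560000) = 0.011209
  f(a) × f(c) ≥ 0, new interval: [0.560000, 1.290000]
Iteration 2:
  c_2 = (0.560000 + 1.290000)/2 = 0.925000
  f(c_2) = f(0.925000) = -0.528469
  f(a) × f(c) < 0, new interval: [0.560000, 0.925000]
Iteration 3:
  c_3 = (0.560000 + 0.925000)/2 = 0.742500
  f(c_3) = f(0.742500) = -0.266577
  f(a) × f(c) < 0, new interval: [0.560000, 0.742500]
Iteration 4:
  c_4 = (0.560000 + 0.742500)/2 = 0.651250
  f(c_4) = f(0.651250) = -0.129856
  f(a) × f(c) < 0, new interval: [0.560000, 0.651250]

After 4 iteration(s), the approximation is c_4 = 0.651250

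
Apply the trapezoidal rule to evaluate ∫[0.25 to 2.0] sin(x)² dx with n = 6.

f(x) = sin(x)²
a = 0.25, b = 2.0, n = 6
h = (b - a)/n = 0.291667

Trapezoidal rule: (h/2)[f(x₀) + 2f(x₁) + 2f(x₂) + ... + f(xₙ)]

x_0 = 0.2500, f(x_0) = 0.061209, coefficient = 1
x_1 = 0.5417, f(x_1) = 0.265807, coefficient = 2
x_2 = 0.8333, f(x_2) = 0.547862, coefficient = 2
x_3 = 1.1250, f(x_3) = 0.814087, coefficient = 2
x_4 = 1.4167, f(x_4) = 0.976432, coefficient = 2
x_5 = 1.7083, f(x_5) = 0.981203, coefficient = 2
x_6 = 2.0000, f(x_6) = 0.826822, coefficient = 1

I ≈ (0.291667/2) × 8.058810 = 1.175243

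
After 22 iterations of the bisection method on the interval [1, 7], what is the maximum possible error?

Bisection error bound: |error| ≤ (b-a)/2^n
|error| ≤ (7 - 1)/2^22 = 6/2^22
|error| ≤ 0.0000014305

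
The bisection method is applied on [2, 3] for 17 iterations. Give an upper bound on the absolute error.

Bisection error bound: |error| ≤ (b-a)/2^n
|error| ≤ (3 - 2)/2^17 = 1/2^17
|error| ≤ 0.0000076294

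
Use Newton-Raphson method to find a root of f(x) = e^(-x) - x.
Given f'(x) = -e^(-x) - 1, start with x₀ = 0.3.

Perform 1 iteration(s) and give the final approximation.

f(x) = e^(-x) - x
f'(x) = -e^(-x) - 1
x₀ = 0.3

Newton-Raphson formula: x_{n+1} = x_n - f(x_n)/f'(x_n)

Iteration 1:
  f(0.300000) = 0.440818
  f'(0.300000) = -1.740818
  x_1 = 0.300000 - 0.440818/(-1.740818) = 0.553225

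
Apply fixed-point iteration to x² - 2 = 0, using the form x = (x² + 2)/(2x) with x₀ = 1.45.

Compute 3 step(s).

Equation: x² - 2 = 0
Fixed-point form: x = (x² + 2)/(2x)
x₀ = 1.45

x_1 = g(1.450000) = 1.414655
x_2 = g(1.414655) = 1.414214
x_3 = g(1.414214) = 1.414214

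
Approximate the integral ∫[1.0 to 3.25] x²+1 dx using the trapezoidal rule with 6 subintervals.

f(x) = x²+1
a = 1.0, b = 3.25, n = 6
h = (b - a)/n = 0.375000

Trapezoidal rule: (h/2)[f(x₀) + 2f(x₁) + 2f(x₂) + ... + f(xₙ)]

x_0 = 1.0000, f(x_0) = 2.000000, coefficient = 1
x_1 = 1.3750, f(x_1) = 2.890625, coefficient = 2
x_2 = 1.7500, f(x_2) = 4.062500, coefficient = 2
x_3 = 2.1250, f(x_3) = 5.515625, coefficient = 2
x_4 = 2.5000, f(x_4) = 7.250000, coefficient = 2
x_5 = 2.8750, f(x_5) = 9.265625, coefficient = 2
x_6 = 3.2500, f(x_6) = 11.562500, coefficient = 1

I ≈ (0.375000/2) × 71.531250 = 13.412109
Exact value: 13.359375
Error: 0.052734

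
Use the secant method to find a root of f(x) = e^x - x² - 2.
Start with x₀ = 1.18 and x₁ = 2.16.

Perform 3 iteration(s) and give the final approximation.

f(x) = e^x - x² - 2
x₀ = 1.18, x₁ = 2.16

Secant formula: x_{n+1} = x_n - f(x_n)(x_n - x_{n-1})/(f(x_n) - f(x_{n-1}))

Iteration 1:
  f(1.180000) = -0.138026
  f(2.160000) = 2.005538
  x_2 = 2.160000 - 2.005538×(2.160000 - 1.180000)/(2.005538 - (-0.138026))
       = 1.243103
Iteration 2:
  f(2.160000) = 2.005538
  f(1.243103) = -0.078952
  x_3 = 1.243103 - (-0.078952)×(1.243103 - 2.160000)/(-0.078952 - 2.005538)
       = 1.277831
Iteration 3:
  f(1.243103) = -0.078952
  f(1.277831) = -0.044005
  x_4 = 1.277831 - (-0.044005)×(1.277831 - 1.243103)/(-0.044005 - (-0.078952))
       = 1.321560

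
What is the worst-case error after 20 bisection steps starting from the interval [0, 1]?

Bisection error bound: |error| ≤ (b-a)/2^n
|error| ≤ (1 - 0)/2^20 = 1/2^20
|error| ≤ 0.0000009537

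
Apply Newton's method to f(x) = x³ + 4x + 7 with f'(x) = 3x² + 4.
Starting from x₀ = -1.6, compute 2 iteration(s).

f(x) = x³ + 4x + 7
f'(x) = 3x² + 4
x₀ = -1.6

Newton-Raphson formula: x_{n+1} = x_n - f(x_n)/f'(x_n)

Iteration 1:
  f(-1.600000) = -3.496000
  f'(-1.600000) = 11.680000
  x_1 = -1.600000 - (-3.496000)/11.680000 = -1.300685
Iteration 2:
  f(-1.300685) = -0.403214
  f'(-1.300685) = 9.075344
  x_2 = -1.300685 - (-0.403214)/9.075344 = -1.256255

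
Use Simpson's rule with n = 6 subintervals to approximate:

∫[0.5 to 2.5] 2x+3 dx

f(x) = 2x+3
a = 0.5, b = 2.5, n = 6
h = (b - a)/n = 0.333333

Simpson's rule: (h/3)[f(x₀) + 4f(x₁) + 2f(x₂) + ... + f(xₙ)]

x_0 = 0.5000, f(x_0) = 4.000000, coefficient = 1
x_1 = 0.8333, f(x_1) = 4.666667, coefficient = 4
x_2 = 1.1667, f(x_2) = 5.333333, coefficient = 2
x_3 = 1.5000, f(x_3) = 6.000000, coefficient = 4
x_4 = 1.8333, f(x_4) = 6.666667, coefficient = 2
x_5 = 2.1667, f(x_5) = 7.333333, coefficient = 4
x_6 = 2.5000, f(x_6) = 8.000000, coefficient = 1

I ≈ (0.333333/3) × 108.000000 = 12.000000
Exact value: 12.000000
Error: 0.000000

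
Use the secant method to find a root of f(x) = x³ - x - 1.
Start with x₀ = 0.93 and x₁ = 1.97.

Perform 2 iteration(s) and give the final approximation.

f(x) = x³ - x - 1
x₀ = 0.93, x₁ = 1.97

Secant formula: x_{n+1} = x_n - f(x_n)(x_n - x_{n-1})/(f(x_n) - f(x_{n-1}))

Iteration 1:
  f(0.930000) = -1.125643
  f(1.970000) = 4.675373
  x_2 = 1.970000 - 4.675373×(1.970000 - 0.930000)/(4.675373 - (-1.125643))
       = 1.131804
Iteration 2:
  f(1.970000) = 4.675373
  f(1.131804) = -0.681985
  x_3 = 1.131804 - (-0.681985)×(1.131804 - 1.970000)/(-0.681985 - 4.675373)
       = 1.238505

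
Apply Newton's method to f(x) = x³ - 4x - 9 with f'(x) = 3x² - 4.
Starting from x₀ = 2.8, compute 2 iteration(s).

f(x) = x³ - 4x - 9
f'(x) = 3x² - 4
x₀ = 2.8

Newton-Raphson formula: x_{n+1} = x_n - f(x_n)/f'(x_n)

Iteration 1:
  f(2.800000) = 1.752000
  f'(2.800000) = 19.520000
  x_1 = 2.800000 - 1.752000/19.520000 = 2.710246
Iteration 2:
  f(2.710246) = 0.066946
  f'(2.710246) = 18.036299
  x_2 = 2.710246 - 0.066946/18.036299 = 2.706534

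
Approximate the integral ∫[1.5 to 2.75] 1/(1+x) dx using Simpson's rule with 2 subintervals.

f(x) = 1/(1+x)
a = 1.5, b = 2.75, n = 2
h = (b - a)/n = 0.625000

Simpson's rule: (h/3)[f(x₀) + 4f(x₁) + 2f(x₂) + ... + f(xₙ)]

x_0 = 1.5000, f(x_0) = 0.400000, coefficient = 1
x_1 = 2.1250, f(x_1) = 0.320000, coefficient = 4
x_2 = 2.7500, f(x_2) = 0.266667, coefficient = 1

I ≈ (0.625000/3) × 1.946667 = 0.405556
Exact value: 0.405465
Error: 0.000090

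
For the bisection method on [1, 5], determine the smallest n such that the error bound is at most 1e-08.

We need (b-a)/2^n ≤ 1e-08
(5 - 1)/2^n ≤ 1e-08
4/2^n ≤ 1e-08
2^n ≥ 400000000
n ≥ log₂(400000000) = 28.58
n ≥ 29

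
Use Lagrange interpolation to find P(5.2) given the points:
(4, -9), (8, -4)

Lagrange interpolation formula:
P(x) = Σ yᵢ × Lᵢ(x)
where Lᵢ(x) = Π_{j≠i} (x - xⱼ)/(xᵢ - xⱼ)

L_0(5.2) = (5.2 - 8)/(4 - 8) = 0.700000
L_1(5.2) = (5.2 - 4)/(8 - 4) = 0.300000

P(5.2) = (-9)×L_0(5.2) + (-4)×L_1(5.2)
P(5.2) = -7.500000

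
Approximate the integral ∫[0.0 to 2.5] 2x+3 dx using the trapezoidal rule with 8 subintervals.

f(x) = 2x+3
a = 0.0, b = 2.5, n = 8
h = (b - a)/n = 0.312500

Trapezoidal rule: (h/2)[f(x₀) + 2f(x₁) + 2f(x₂) + ... + f(xₙ)]

x_0 = 0.0000, f(x_0) = 3.000000, coefficient = 1
x_1 = 0.3125, f(x_1) = 3.625000, coefficient = 2
x_2 = 0.6250, f(x_2) = 4.250000, coefficient = 2
x_3 = 0.9375, f(x_3) = 4.875000, coefficient = 2
x_4 = 1.2500, f(x_4) = 5.500000, coefficient = 2
x_5 = 1.5625, f(x_5) = 6.125000, coefficient = 2
x_6 = 1.8750, f(x_6) = 6.750000, coefficient = 2
x_7 = 2.1875, f(x_7) = 7.375000, coefficient = 2
x_8 = 2.5000, f(x_8) = 8.000000, coefficient = 1

I ≈ (0.312500/2) × 88.000000 = 13.750000
Exact value: 13.750000
Error: 0.000000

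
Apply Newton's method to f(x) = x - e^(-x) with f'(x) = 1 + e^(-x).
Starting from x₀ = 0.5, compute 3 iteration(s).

f(x) = x - e^(-x)
f'(x) = 1 + e^(-x)
x₀ = 0.5

Newton-Raphson formula: x_{n+1} = x_n - f(x_n)/f'(x_n)

Iteration 1:
  f(0.500000) = -0.106531
  f'(0.500000) = 1.606531
  x_1 = 0.500000 - (-0.106531)/1.606531 = 0.566311
Iteration 2:
  f(0.566311) = -0.001305
  f'(0.566311) = 1.567616
  x_2 = 0.566311 - (-0.001305)/1.567616 = 0.567143
Iteration 3:
  f(0.567143) = 0.000000
  f'(0.567143) = 1.567143
  x_3 = 0.567143 - 0.000000/1.567143 = 0.567143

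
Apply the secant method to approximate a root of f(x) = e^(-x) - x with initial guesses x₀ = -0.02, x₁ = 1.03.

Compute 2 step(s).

f(x) = e^(-x) - x
x₀ = -0.02, x₁ = 1.03

Secant formula: x_{n+1} = x_n - f(x_n)(x_n - x_{n-1})/(f(x_n) - f(x_{n-1}))

Iteration 1:
  f(-0.020000) = 1.040201
  f(1.030000) = -0.672993
  x_2 = 1.030000 - (-0.672993)×(1.030000 - (-0.020000))/(-0.672993 - 1.040201)
       = 0.617529
Iteration 2:
  f(1.030000) = -0.672993
  f(0.617529) = -0.078254
  x_3 = 0.617529 - (-0.078254)×(0.617529 - 1.030000)/(-0.078254 - (-0.672993))
       = 0.563258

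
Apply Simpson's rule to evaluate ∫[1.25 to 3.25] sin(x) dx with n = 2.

f(x) = sin(x)
a = 1.25, b = 3.25, n = 2
h = (b - a)/n = 1.000000

Simpson's rule: (h/3)[f(x₀) + 4f(x₁) + 2f(x₂) + ... + f(xₙ)]

x_0 = 1.2500, f(x_0) = 0.948985, coefficient = 1
x_1 = 2.2500, f(x_1) = 0.778073, coefficient = 4
x_2 = 3.2500, f(x_2) = -0.108195, coefficient = 1

I ≈ (1.000000/3) × 3.953082 = 1.317694
Exact value: 1.309452
Error: 0.008242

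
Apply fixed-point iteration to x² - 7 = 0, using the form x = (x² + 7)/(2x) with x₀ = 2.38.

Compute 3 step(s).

Equation: x² - 7 = 0
Fixed-point form: x = (x² + 7)/(2x)
x₀ = 2.38

x_1 = g(2.380000) = 2.660588
x_2 = g(2.660588) = 2.645793
x_3 = g(2.645793) = 2.645751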